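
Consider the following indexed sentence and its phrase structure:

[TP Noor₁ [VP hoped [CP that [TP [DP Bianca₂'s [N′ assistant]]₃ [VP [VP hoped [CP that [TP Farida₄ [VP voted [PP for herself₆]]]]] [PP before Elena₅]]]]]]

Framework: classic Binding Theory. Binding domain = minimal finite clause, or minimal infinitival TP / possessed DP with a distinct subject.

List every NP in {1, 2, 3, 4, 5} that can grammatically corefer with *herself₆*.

{4}

*herself* is an anaphor, so Principle A applies: it must be bound in its binding domain.
Binding domain of *herself₆*: the embedded TP, whose subject is Farida₄.
*Noor₁* c-commands the anaphor but is outside its binding domain → cannot satisfy Principle A.
*Bianca₂* does not c-command the anaphor → cannot bind it.
*[Bianca₂'s assistant]₃* c-commands the anaphor but is outside its binding domain → cannot satisfy Principle A.
*Farida₄* c-commands the anaphor within its binding domain → licit binder.
*Elena₅* does not c-command the anaphor → cannot bind it.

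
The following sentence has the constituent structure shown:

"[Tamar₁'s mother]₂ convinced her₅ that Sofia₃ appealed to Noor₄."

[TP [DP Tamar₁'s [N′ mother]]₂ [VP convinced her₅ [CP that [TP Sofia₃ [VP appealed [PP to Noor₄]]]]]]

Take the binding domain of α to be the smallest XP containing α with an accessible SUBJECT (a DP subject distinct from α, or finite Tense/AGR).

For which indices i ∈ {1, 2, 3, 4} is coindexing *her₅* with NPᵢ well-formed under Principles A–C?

{1}

*her* is a pronoun, so Principle B applies: it must be free in its binding domain.
Binding domain of *her₅*: the matrix TP, whose subject is [Tamar₁'s mother]₂.
*Tamar₁* and the pronoun do not c-command one another → neither Principle B nor Principle C is at stake; coindexation permitted.
*[Tamar₁'s mother]₂* c-commands the pronoun within its binding domain → coindexation would violate Principle B.
*Sofia₃*: the pronoun c-commands this R-expression → coindexation would violate Principle C on *Sofia₃*.
*Noor₄*: the pronoun c-commands this R-expression → coindexation would violate Principle C on *Noor₄*.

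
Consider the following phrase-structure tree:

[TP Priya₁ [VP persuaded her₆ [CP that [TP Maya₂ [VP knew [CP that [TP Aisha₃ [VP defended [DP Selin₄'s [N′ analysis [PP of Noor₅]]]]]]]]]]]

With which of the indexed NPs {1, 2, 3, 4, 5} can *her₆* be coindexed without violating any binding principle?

*her* is a pronoun, so Principle B applies: it must be free in its binding domain.
Binding domain of *her₆*: the matrix TP, whose subject is Priya₁.
*Priya₁* c-commands the pronoun within its binding domain → coindexation would violate Principle B.
*Maya₂*: the pronoun c-commands this R-expression → coindexation would violate Principle C on *Maya₂*.
*Aisha₃*: the pronoun c-commands this R-expression → coindexation would violate Principle C on *Aisha₃*.
*Selin₄*: the pronoun c-commands this R-expression → coindexation would violate Principle C on *Selin₄*.
*Noor₅*: the pronoun c-commands this R-expression → coindexation would violate Principle C on *Noor₅*.

none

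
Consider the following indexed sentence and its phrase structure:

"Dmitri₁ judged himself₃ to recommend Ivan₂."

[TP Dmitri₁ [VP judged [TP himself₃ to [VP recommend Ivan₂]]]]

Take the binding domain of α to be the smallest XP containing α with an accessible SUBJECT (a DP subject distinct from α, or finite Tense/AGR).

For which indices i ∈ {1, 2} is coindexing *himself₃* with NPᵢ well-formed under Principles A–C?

{1}

*himself* is an anaphor, so Principle A applies: it must be bound in its binding domain.
Binding domain of *himself₃*: the matrix TP, whose subject is Dmitri₁.
*Dmitri₁* c-commands the anaphor within its binding domain → licit binder.
*Ivan₂* does not c-command the anaphor → cannot bind it.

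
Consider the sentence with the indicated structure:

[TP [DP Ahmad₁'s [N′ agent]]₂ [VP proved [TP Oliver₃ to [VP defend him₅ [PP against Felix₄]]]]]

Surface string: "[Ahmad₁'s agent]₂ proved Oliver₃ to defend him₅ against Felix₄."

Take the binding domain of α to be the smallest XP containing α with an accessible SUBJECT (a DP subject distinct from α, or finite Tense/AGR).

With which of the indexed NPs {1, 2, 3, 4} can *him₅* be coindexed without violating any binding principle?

*him* is a pronoun, so Principle B applies: it must be free in its binding domain.
Binding domain of *him₅*: the embedded TP, whose subject is Oliver₃.
*Ahmad₁* and the pronoun do not c-command one another → neither Principle B nor Principle C is at stake; coindexation permitted.
*[Ahmad₁'s agent]₂* c-commands the pronoun but from outside its binding domain, and is not c-commanded by it → coindexation permitted.
*Oliver₃* c-commands the pronoun within its binding domain → coindexation would violate Principle B.
*Felix₄*: the pronoun c-commands this R-expression → coindexation would violate Principle C on *Felix₄*.

{1, 2}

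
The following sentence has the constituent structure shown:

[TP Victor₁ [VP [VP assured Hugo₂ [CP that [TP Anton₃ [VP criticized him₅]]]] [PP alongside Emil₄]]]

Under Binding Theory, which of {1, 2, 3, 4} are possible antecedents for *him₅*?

*him* is a pronoun, so Principle B applies: it must be free in its binding domain.
Binding domain of *him₅*: the embedded TP, whose subject is Anton₃.
*Victor₁* c-commands the pronoun but from outside its binding domain, and is not c-commanded by it → coindexation permitted.
*Hugo₂* c-commands the pronoun but from outside its binding domain, and is not c-commanded by it → coindexation permitted.
*Anton₃* c-commands the pronoun within its binding domain → coindexation would violate Principle B.
*Emil₄* and the pronoun do not c-command one another → neither Principle B nor Principle C is at stake; coindexation permitted.

{1, 2, 4}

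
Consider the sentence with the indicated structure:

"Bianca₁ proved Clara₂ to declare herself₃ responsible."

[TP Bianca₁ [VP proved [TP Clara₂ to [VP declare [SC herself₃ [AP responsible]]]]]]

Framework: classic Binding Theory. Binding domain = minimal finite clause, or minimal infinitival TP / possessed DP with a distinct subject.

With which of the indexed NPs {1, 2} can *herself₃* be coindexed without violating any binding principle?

{2}

*herself* is an anaphor, so Principle A applies: it must be bound in its binding domain.
Binding domain of *herself₃*: the embedded TP, whose subject is Clara₂.
*Bianca₁* c-commands the anaphor but is outside its binding domain → cannot satisfy Principle A.
*Clara₂* c-commands the anaphor within its binding domain → licit binder.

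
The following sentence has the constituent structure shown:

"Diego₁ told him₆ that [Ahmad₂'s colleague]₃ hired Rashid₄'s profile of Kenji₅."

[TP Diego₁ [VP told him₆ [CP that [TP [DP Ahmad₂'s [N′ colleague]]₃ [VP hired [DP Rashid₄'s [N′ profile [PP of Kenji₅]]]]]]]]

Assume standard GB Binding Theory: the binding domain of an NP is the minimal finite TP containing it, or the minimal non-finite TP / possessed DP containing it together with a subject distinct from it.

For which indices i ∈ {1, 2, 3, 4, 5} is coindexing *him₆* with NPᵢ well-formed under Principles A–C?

*him* is a pronoun, so Principle B applies: it must be free in its binding domain.
Binding domain of *him₆*: the matrix TP, whose subject is Diego₁.
*Diego₁* c-commands the pronoun within its binding domain → coindexation would violate Principle B.
*Ahmad₂*: the pronoun c-commands this R-expression → coindexation would violate Principle C on *Ahmad₂*.
*[Ahmad₂'s colleague]₃*: the pronoun c-commands this R-expression → coindexation would violate Principle C on *[Ahmad₂'s colleague]₃*.
*Rashid₄*: the pronoun c-commands this R-expression → coindexation would violate Principle C on *Rashid₄*.
*Kenji₅*: the pronoun c-commands this R-expression → coindexation would violate Principle C on *Kenji₅*.

none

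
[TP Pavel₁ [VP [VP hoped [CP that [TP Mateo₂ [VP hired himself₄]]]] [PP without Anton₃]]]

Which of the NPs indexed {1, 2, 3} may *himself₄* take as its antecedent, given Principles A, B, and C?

*himself* is an anaphor, so Principle A applies: it must be bound in its binding domain.
Binding domain of *himself₄*: the embedded TP, whose subject is Mateo₂.
*Pavel₁* c-commands the anaphor but is outside its binding domain → cannot satisfy Principle A.
*Mateo₂* c-commands the anaphor within its binding domain → licit binder.
*Anton₃* does not c-command the anaphor → cannot bind it.

{2}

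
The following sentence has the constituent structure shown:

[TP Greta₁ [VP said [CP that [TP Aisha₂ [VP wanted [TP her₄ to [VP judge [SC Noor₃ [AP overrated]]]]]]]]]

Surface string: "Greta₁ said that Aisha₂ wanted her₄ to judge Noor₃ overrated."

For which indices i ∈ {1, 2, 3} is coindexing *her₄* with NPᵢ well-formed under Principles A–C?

*her* is a pronoun, so Principle B applies: it must be free in its binding domain.
Binding domain of *her₄*: the embedded TP, whose subject is Aisha₂.
*Greta₁* c-commands the pronoun but from outside its binding domain, and is not c-commanded by it → coindexation permitted.
*Aisha₂* c-commands the pronoun within its binding domain → coindexation would violate Principle B.
*Noor₃*: the pronoun c-commands this R-expression → coindexation would violate Principle C on *Noor₃*.

{1}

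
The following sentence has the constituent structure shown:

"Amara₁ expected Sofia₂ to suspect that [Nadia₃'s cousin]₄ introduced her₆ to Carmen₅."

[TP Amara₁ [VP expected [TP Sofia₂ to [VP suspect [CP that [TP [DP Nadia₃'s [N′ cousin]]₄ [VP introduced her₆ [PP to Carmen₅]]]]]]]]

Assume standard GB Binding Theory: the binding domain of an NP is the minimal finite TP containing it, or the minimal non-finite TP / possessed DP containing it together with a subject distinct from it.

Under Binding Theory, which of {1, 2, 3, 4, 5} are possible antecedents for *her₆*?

*her* is a pronoun, so Principle B applies: it must be free in its binding domain.
Binding domain of *her₆*: the embedded TP, whose subject is [Nadia₃'s cousin]₄.
*Amara₁* c-commands the pronoun but from outside its binding domain, and is not c-commanded by it → coindexation permitted.
*Sofia₂* c-commands the pronoun but from outside its binding domain, and is not c-commanded by it → coindexation permitted.
*Nadia₃* and the pronoun do not c-command one another → neither Principle B nor Principle C is at stake; coindexation permitted.
*[Nadia₃'s cousin]₄* c-commands the pronoun within its binding domain → coindexation would violate Principle B.
*Carmen₅*: the pronoun c-commands this R-expression → coindexation would violate Principle C on *Carmen₅*.

{1, 2, 3}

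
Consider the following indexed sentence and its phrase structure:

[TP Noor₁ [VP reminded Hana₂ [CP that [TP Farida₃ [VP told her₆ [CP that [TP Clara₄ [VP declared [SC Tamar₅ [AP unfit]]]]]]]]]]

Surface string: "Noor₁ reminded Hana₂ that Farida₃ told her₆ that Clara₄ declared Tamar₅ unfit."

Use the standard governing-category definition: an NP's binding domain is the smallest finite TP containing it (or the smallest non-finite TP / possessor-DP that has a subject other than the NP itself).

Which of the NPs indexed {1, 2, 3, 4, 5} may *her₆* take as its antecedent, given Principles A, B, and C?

*her* is a pronoun, so Principle B applies: it must be free in its binding domain.
Binding domain of *her₆*: the embedded TP, whose subject is Farida₃.
*Noor₁* c-commands the pronoun but from outside its binding domain, and is not c-commanded by it → coindexation permitted.
*Hana₂* c-commands the pronoun but from outside its binding domain, and is not c-commanded by it → coindexation permitted.
*Farida₃* c-commands the pronoun within its binding domain → coindexation would violate Principle B.
*Clara₄*: the pronoun c-commands this R-expression → coindexation would violate Principle C on *Clara₄*.
*Tamar₅*: the pronoun c-commands this R-expression → coindexation would violate Principle C on *Tamar₅*.

{1, 2}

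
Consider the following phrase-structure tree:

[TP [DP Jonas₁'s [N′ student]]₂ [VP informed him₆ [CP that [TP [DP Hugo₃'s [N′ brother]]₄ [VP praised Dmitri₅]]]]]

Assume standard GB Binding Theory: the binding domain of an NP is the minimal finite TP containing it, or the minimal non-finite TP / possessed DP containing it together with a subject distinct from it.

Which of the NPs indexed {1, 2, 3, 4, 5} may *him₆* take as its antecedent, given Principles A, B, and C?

{1}

*him* is a pronoun, so Principle B applies: it must be free in its binding domain.
Binding domain of *him₆*: the matrix TP, whose subject is [Jonas₁'s student]₂.
*Jonas₁* and the pronoun do not c-command one another → neither Principle B nor Principle C is at stake; coindexation permitted.
*[Jonas₁'s student]₂* c-commands the pronoun within its binding domain → coindexation would violate Principle B.
*Hugo₃*: the pronoun c-commands this R-expression → coindexation would violate Principle C on *Hugo₃*.
*[Hugo₃'s brother]₄*: the pronoun c-commands this R-expression → coindexation would violate Principle C on *[Hugo₃'s brother]₄*.
*Dmitri₅*: the pronoun c-commands this R-expression → coindexation would violate Principle C on *Dmitri₅*.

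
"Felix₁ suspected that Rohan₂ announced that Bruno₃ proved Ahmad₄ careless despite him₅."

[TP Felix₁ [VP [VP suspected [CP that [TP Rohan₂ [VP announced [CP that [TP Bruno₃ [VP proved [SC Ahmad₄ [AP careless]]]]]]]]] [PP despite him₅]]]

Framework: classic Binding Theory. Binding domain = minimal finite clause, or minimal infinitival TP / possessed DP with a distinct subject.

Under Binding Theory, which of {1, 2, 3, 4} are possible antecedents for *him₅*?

{2, 3, 4}

*him* is a pronoun, so Principle B applies: it must be free in its binding domain.
Binding domain of *him₅*: the matrix TP, whose subject is Felix₁.
*Felix₁* c-commands the pronoun within its binding domain → coindexation would violate Principle B.
*Rohan₂* and the pronoun do not c-command one another → neither Principle B nor Principle C is at stake; coindexation permitted.
*Bruno₃* and the pronoun do not c-command one another → neither Principle B nor Principle C is at stake; coindexation permitted.
*Ahmad₄* and the pronoun do not c-command one another → neither Principle B nor Principle C is at stake; coindexation permitted.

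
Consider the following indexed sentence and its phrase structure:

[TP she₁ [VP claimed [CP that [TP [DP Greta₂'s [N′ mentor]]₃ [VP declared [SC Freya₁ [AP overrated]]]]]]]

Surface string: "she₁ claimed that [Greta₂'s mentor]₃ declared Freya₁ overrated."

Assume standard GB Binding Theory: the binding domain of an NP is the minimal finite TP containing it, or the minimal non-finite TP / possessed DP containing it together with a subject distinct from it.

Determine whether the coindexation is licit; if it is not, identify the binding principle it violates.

Principle C

The two coindexed NPs are *she₁* and *Freya₁*.
*Freya₁* is an R-expression. Principle C requires it to be free everywhere.
*she₁* c-commands it and carries the same index.
The R-expression is bound → Principle C violation.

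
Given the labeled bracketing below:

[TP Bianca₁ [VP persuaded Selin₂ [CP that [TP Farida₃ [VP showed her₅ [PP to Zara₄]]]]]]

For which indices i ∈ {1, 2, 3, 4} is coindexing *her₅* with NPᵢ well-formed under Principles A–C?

{1, 2}

*her* is a pronoun, so Principle B applies: it must be free in its binding domain.
Binding domain of *her₅*: the embedded TP, whose subject is Farida₃.
*Bianca₁* c-commands the pronoun but from outside its binding domain, and is not c-commanded by it → coindexation permitted.
*Selin₂* c-commands the pronoun but from outside its binding domain, and is not c-commanded by it → coindexation permitted.
*Farida₃* c-commands the pronoun within its binding domain → coindexation would violate Principle B.
*Zara₄*: the pronoun c-commands this R-expression → coindexation would violate Principle C on *Zara₄*.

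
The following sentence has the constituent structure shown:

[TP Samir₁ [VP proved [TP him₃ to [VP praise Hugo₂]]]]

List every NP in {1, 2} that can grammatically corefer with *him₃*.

*him* is a pronoun, so Principle B applies: it must be free in its binding domain.
Binding domain of *him₃*: the matrix TP, whose subject is Samir₁.
*Samir₁* c-commands the pronoun within its binding domain → coindexation would violate Principle B.
*Hugo₂*: the pronoun c-commands this R-expression → coindexation would violate Principle C on *Hugo₂*.

none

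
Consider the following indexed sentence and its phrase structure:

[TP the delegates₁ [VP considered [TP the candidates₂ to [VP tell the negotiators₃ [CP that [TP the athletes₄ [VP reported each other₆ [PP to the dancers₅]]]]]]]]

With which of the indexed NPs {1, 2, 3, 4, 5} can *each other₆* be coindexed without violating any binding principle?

*each other* is an anaphor, so Principle A applies: it must be bound in its binding domain.
Binding domain of *each other₆*: the embedded TP, whose subject is the athletes₄.
*the delegates₁* c-commands the anaphor but is outside its binding domain → cannot satisfy Principle A.
*the candidates₂* c-commands the anaphor but is outside its binding domain → cannot satisfy Principle A.
*the negotiators₃* c-commands the anaphor but is outside its binding domain → cannot satisfy Principle A.
*the athletes₄* c-commands the anaphor within its binding domain → licit binder.
*the dancers₅* does not c-command the anaphor → cannot bind it.

{4}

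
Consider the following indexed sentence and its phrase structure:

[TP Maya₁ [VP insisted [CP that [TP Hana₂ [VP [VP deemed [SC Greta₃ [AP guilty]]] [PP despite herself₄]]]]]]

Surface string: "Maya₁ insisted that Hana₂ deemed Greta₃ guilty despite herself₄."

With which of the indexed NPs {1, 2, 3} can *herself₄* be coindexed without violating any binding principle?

*herself* is an anaphor, so Principle A applies: it must be bound in its binding domain.
Binding domain of *herself₄*: the embedded TP, whose subject is Hana₂.
*Maya₁* c-commands the anaphor but is outside its binding domain → cannot satisfy Principle A.
*Hana₂* c-commands the anaphor within its binding domain → licit binder.
*Greta₃* does not c-command the anaphor → cannot bind it.

{2}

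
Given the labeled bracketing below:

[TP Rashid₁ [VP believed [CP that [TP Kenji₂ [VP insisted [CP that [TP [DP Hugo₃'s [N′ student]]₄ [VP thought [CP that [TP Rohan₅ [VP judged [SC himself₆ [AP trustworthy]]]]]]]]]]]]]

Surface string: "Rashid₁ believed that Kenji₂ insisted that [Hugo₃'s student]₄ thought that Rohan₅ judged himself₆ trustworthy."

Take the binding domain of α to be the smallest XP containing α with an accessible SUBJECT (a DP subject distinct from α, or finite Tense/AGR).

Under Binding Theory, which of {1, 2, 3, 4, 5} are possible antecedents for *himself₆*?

{5}

*himself* is an anaphor, so Principle A applies: it must be bound in its binding domain.
Binding domain of *himself₆*: the embedded TP, whose subject is Rohan₅.
*Rashid₁* c-commands the anaphor but is outside its binding domain → cannot satisfy Principle A.
*Kenji₂* c-commands the anaphor but is outside its binding domain → cannot satisfy Principle A.
*Hugo₃* does not c-command the anaphor → cannot bind it.
*[Hugo₃'s student]₄* c-commands the anaphor but is outside its binding domain → cannot satisfy Principle A.
*Rohan₅* c-commands the anaphor within its binding domain → licit binder.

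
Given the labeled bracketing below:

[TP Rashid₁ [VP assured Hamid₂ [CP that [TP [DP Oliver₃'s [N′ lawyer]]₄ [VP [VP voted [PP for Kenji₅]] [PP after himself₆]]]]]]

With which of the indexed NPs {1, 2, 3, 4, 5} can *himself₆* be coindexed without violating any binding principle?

{4}

*himself* is an anaphor, so Principle A applies: it must be bound in its binding domain.
Binding domain of *himself₆*: the embedded TP, whose subject is [Oliver₃'s lawyer]₄.
*Rashid₁* c-commands the anaphor but is outside its binding domain → cannot satisfy Principle A.
*Hamid₂* c-commands the anaphor but is outside its binding domain → cannot satisfy Principle A.
*Oliver₃* does not c-command the anaphor → cannot bind it.
*[Oliver₃'s lawyer]₄* c-commands the anaphor within its binding domain → licit binder.
*Kenji₅* does not c-command the anaphor → cannot bind it.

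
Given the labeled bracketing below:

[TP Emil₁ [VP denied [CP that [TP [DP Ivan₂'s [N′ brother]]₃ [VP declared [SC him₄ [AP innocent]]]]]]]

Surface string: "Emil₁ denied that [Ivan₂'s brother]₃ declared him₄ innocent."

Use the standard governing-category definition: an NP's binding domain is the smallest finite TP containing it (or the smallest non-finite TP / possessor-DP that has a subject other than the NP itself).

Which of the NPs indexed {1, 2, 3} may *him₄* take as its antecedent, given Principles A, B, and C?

*him* is a pronoun, so Principle B applies: it must be free in its binding domain.
Binding domain of *him₄*: the embedded TP, whose subject is [Ivan₂'s brother]₃.
*Emil₁* c-commands the pronoun but from outside its binding domain, and is not c-commanded by it → coindexation permitted.
*Ivan₂* and the pronoun do not c-command one another → neither Principle B nor Principle C is at stake; coindexation permitted.
*[Ivan₂'s brother]₃* c-commands the pronoun within its binding domain → coindexation would violate Principle B.

{1, 2}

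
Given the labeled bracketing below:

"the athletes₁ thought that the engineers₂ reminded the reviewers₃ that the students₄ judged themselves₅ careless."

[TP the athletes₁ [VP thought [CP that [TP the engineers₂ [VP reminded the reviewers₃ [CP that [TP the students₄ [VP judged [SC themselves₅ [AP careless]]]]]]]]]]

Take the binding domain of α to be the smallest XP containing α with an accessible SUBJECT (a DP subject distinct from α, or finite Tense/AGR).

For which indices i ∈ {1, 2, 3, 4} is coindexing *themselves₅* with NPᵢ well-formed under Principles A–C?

*themselves* is an anaphor, so Principle A applies: it must be bound in its binding domain.
Binding domain of *themselves₅*: the embedded TP, whose subject is the students₄.
*the athletes₁* c-commands the anaphor but is outside its binding domain → cannot satisfy Principle A.
*the engineers₂* c-commands the anaphor but is outside its binding domain → cannot satisfy Principle A.
*the reviewers₃* c-commands the anaphor but is outside its binding domain → cannot satisfy Principle A.
*the students₄* c-commands the anaphor within its binding domain → licit binder.

{4}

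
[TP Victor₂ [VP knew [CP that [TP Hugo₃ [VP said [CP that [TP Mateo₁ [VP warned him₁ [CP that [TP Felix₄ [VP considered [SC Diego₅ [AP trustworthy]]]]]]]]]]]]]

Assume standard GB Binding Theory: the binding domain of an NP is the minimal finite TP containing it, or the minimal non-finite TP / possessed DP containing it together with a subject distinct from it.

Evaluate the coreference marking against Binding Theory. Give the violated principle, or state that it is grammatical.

The two coindexed NPs are *Mateo₁* and *him₁*.
*him₁* is a pronoun. Its binding domain is the embedded TP, whose subject is Mateo₁.
*Mateo₁* c-commands it within that domain and carries the same index.
The pronoun is locally bound → Principle B violation.

Principle B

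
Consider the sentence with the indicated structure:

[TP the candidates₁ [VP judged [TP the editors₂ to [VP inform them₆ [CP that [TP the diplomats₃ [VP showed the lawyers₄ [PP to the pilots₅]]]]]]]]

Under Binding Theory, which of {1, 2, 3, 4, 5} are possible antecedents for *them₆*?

{1}

*them* is a pronoun, so Principle B applies: it must be free in its binding domain.
Binding domain of *them₆*: the embedded TP, whose subject is the editors₂.
*the candidates₁* c-commands the pronoun but from outside its binding domain, and is not c-commanded by it → coindexation permitted.
*the editors₂* c-commands the pronoun within its binding domain → coindexation would violate Principle B.
*the diplomats₃*: the pronoun c-commands this R-expression → coindexation would violate Principle C on *the diplomats₃*.
*the lawyers₄*: the pronoun c-commands this R-expression → coindexation would violate Principle C on *the lawyers₄*.
*the pilots₅*: the pronoun c-commands this R-expression → coindexation would violate Principle C on *the pilots₅*.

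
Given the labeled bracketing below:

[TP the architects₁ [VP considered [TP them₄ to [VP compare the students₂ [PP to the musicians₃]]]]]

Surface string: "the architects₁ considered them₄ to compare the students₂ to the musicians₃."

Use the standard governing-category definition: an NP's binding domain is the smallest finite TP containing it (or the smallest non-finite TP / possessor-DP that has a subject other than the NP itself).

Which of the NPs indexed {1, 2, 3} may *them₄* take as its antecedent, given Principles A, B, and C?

none

*them* is a pronoun, so Principle B applies: it must be free in its binding domain.
Binding domain of *them₄*: the matrix TP, whose subject is the architects₁.
*the architects₁* c-commands the pronoun within its binding domain → coindexation would violate Principle B.
*the students₂*: the pronoun c-commands this R-expression → coindexation would violate Principle C on *the students₂*.
*the musicians₃*: the pronoun c-commands this R-expression → coindexation would violate Principle C on *the musicians₃*.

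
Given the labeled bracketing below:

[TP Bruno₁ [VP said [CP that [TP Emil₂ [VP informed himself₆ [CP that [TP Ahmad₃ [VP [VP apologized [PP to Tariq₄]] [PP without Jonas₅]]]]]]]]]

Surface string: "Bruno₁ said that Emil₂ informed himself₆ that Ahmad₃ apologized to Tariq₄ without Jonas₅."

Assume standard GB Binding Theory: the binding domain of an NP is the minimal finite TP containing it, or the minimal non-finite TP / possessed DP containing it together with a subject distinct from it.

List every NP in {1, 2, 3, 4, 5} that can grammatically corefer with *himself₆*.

*himself* is an anaphor, so Principle A applies: it must be bound in its binding domain.
Binding domain of *himself₆*: the embedded TP, whose subject is Emil₂.
*Bruno₁* c-commands the anaphor but is outside its binding domain → cannot satisfy Principle A.
*Emil₂* c-commands the anaphor within its binding domain → licit binder.
*Ahmad₃* does not c-command the anaphor → cannot bind it.
*Tariq₄* does not c-command the anaphor → cannot bind it.
*Jonas₅* does not c-command the anaphor → cannot bind it.

{2}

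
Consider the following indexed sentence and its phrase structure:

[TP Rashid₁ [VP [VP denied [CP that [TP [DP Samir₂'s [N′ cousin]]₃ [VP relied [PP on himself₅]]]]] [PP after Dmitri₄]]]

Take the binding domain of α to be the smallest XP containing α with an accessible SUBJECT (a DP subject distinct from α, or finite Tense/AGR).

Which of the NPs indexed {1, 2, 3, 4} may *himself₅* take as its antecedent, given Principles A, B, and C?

*himself* is an anaphor, so Principle A applies: it must be bound in its binding domain.
Binding domain of *himself₅*: the embedded TP, whose subject is [Samir₂'s cousin]₃.
*Rashid₁* c-commands the anaphor but is outside its binding domain → cannot satisfy Principle A.
*Samir₂* does not c-command the anaphor → cannot bind it.
*[Samir₂'s cousin]₃* c-commands the anaphor within its binding domain → licit binder.
*Dmitri₄* does not c-command the anaphor → cannot bind it.

{3}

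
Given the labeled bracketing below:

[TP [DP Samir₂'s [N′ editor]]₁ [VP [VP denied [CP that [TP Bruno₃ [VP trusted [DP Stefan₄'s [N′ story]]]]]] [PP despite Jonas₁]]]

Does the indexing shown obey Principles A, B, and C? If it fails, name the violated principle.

The two coindexed NPs are *[Samir₂'s editor]₁* and *Jonas₁*.
*Jonas₁* is an R-expression. Principle C requires it to be free everywhere.
*[Samir₂'s editor]₁* c-commands it and carries the same index.
The R-expression is bound → Principle C violation.

Principle C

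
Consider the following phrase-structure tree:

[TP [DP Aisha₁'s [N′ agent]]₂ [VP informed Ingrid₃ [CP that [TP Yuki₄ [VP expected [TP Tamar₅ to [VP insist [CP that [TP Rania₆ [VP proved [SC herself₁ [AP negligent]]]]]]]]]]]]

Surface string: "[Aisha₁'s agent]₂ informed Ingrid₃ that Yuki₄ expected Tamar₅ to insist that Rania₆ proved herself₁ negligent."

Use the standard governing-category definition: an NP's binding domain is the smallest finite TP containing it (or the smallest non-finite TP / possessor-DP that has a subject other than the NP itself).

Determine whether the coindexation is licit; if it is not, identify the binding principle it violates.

Principle A

The two coindexed NPs are *Aisha₁* and *herself₁*.
*herself₁* is an anaphor. Principle A requires it to be bound within its binding domain — the embedded TP, whose subject is Rania₆.
Within that domain it is c-commanded by *Rania₆*, which does not share its index.
*Aisha₁* does not c-command the anaphor at all.
The anaphor is unbound in its domain → Principle A violation.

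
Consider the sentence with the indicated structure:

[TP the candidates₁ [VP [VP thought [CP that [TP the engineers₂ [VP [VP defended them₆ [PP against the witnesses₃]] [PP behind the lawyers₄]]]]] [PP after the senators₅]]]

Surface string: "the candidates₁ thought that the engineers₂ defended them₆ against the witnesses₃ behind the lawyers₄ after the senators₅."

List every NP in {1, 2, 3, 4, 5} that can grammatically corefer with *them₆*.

{1, 4, 5}

*them* is a pronoun, so Principle B applies: it must be free in its binding domain.
Binding domain of *them₆*: the embedded TP, whose subject is the engineers₂.
*the candidates₁* c-commands the pronoun but from outside its binding domain, and is not c-commanded by it → coindexation permitted.
*the engineers₂* c-commands the pronoun within its binding domain → coindexation would violate Principle B.
*the witnesses₃*: the pronoun c-commands this R-expression → coindexation would violate Principle C on *the witnesses₃*.
*the lawyers₄* and the pronoun do not c-command one another → neither Principle B nor Principle C is at stake; coindexation permitted.
*the senators₅* and the pronoun do not c-command one another → neither Principle B nor Principle C is at stake; coindexation permitted.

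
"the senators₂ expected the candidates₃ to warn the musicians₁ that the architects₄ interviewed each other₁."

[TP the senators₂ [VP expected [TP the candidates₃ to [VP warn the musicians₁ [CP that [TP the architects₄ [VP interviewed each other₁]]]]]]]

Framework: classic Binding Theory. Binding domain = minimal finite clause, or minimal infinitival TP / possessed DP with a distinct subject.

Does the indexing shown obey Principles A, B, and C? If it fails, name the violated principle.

Principle A

The two coindexed NPs are *the musicians₁* and *each other₁*.
*each other₁* is an anaphor. Principle A requires it to be bound within its binding domain — the embedded TP, whose subject is the architects₄.
Within that domain it is c-commanded by *the architects₄*, which does not share its index.
*the musicians₁* does c-command the anaphor, but from outside its binding domain.
The anaphor is unbound in its domain → Principle A violation.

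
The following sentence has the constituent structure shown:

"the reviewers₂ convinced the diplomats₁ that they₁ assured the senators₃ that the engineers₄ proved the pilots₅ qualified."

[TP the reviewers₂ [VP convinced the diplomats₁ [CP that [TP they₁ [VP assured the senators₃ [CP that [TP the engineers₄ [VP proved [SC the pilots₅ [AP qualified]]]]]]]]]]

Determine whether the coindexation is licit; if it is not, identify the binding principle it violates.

The two coindexed NPs are *the diplomats₁* and *they₁*.
*they₁* is a pronoun; nothing c-commands it within its binding domain (the embedded TP.), so Principle B holds trivially.
*the diplomats₁* is an R-expression; *they₁* does not c-command it, and no other NP shares its index, so Principle C is satisfied.
All principles are respected.

grammatical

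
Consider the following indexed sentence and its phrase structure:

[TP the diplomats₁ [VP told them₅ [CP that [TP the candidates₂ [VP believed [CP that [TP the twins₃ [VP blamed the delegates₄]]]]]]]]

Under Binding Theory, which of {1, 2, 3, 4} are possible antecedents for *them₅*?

none

*them* is a pronoun, so Principle B applies: it must be free in its binding domain.
Binding domain of *them₅*: the matrix TP, whose subject is the diplomats₁.
*the diplomats₁* c-commands the pronoun within its binding domain → coindexation would violate Principle B.
*the candidates₂*: the pronoun c-commands this R-expression → coindexation would violate Principle C on *the candidates₂*.
*the twins₃*: the pronoun c-commands this R-expression → coindexation would violate Principle C on *the twins₃*.
*the delegates₄*: the pronoun c-commands this R-expression → coindexation would violate Principle C on *the delegates₄*.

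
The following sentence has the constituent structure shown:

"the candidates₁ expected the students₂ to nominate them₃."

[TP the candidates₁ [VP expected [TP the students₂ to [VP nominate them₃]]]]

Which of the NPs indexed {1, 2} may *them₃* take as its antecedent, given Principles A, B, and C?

{1}

*them* is a pronoun, so Principle B applies: it must be free in its binding domain.
Binding domain of *them₃*: the embedded TP, whose subject is the students₂.
*the candidates₁* c-commands the pronoun but from outside its binding domain, and is not c-commanded by it → coindexation permitted.
*the students₂* c-commands the pronoun within its binding domain → coindexation would violate Principle B.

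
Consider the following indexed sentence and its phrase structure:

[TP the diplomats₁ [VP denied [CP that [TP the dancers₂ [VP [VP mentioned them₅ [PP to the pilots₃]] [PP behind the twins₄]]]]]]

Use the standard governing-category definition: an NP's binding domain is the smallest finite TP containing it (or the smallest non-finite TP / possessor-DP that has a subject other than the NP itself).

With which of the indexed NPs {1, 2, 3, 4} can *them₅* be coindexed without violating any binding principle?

{1, 4}

*them* is a pronoun, so Principle B applies: it must be free in its binding domain.
Binding domain of *them₅*: the embedded TP, whose subject is the dancers₂.
*the diplomats₁* c-commands the pronoun but from outside its binding domain, and is not c-commanded by it → coindexation permitted.
*the dancers₂* c-commands the pronoun within its binding domain → coindexation would violate Principle B.
*the pilots₃*: the pronoun c-commands this R-expression → coindexation would violate Principle C on *the pilots₃*.
*the twins₄* and the pronoun do not c-command one another → neither Principle B nor Principle C is at stake; coindexation permitted.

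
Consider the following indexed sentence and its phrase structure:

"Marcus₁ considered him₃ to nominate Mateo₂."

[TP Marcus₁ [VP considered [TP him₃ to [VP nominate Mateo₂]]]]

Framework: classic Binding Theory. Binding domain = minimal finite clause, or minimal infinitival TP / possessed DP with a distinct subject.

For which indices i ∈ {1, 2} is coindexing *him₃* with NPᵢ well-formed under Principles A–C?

*him* is a pronoun, so Principle B applies: it must be free in its binding domain.
Binding domain of *him₃*: the matrix TP, whose subject is Marcus₁.
*Marcus₁* c-commands the pronoun within its binding domain → coindexation would violate Principle B.
*Mateo₂*: the pronoun c-commands this R-expression → coindexation would violate Principle C on *Mateo₂*.

none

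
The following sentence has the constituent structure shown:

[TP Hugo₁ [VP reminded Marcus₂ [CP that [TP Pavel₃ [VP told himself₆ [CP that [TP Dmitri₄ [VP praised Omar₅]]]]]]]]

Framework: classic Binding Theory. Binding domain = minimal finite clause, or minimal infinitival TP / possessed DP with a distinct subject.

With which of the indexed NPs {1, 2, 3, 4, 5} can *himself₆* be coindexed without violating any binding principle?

{3}

*himself* is an anaphor, so Principle A applies: it must be bound in its binding domain.
Binding domain of *himself₆*: the embedded TP, whose subject is Pavel₃.
*Hugo₁* c-commands the anaphor but is outside its binding domain → cannot satisfy Principle A.
*Marcus₂* c-commands the anaphor but is outside its binding domain → cannot satisfy Principle A.
*Pavel₃* c-commands the anaphor within its binding domain → licit binder.
*Dmitri₄* does not c-command the anaphor → cannot bind it.
*Omar₅* does not c-command the anaphor → cannot bind it.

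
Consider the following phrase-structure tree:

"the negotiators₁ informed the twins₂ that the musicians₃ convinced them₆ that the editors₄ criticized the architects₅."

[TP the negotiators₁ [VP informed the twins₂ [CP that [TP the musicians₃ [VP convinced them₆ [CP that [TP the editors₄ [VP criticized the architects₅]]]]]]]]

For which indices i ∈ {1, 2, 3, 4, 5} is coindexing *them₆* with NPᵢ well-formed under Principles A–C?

{1, 2}

*them* is a pronoun, so Principle B applies: it must be free in its binding domain.
Binding domain of *them₆*: the embedded TP, whose subject is the musicians₃.
*the negotiators₁* c-commands the pronoun but from outside its binding domain, and is not c-commanded by it → coindexation permitted.
*the twins₂* c-commands the pronoun but from outside its binding domain, and is not c-commanded by it → coindexation permitted.
*the musicians₃* c-commands the pronoun within its binding domain → coindexation would violate Principle B.
*the editors₄*: the pronoun c-commands this R-expression → coindexation would violate Principle C on *the editors₄*.
*the architects₅*: the pronoun c-commands this R-expression → coindexation would violate Principle C on *the architects₅*.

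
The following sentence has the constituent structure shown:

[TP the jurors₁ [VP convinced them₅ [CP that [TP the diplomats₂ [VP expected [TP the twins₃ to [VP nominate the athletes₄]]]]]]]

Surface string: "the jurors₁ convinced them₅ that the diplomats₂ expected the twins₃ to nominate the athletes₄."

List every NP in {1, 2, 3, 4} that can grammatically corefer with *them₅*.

none

*them* is a pronoun, so Principle B applies: it must be free in its binding domain.
Binding domain of *them₅*: the matrix TP, whose subject is the jurors₁.
*the jurors₁* c-commands the pronoun within its binding domain → coindexation would violate Principle B.
*the diplomats₂*: the pronoun c-commands this R-expression → coindexation would violate Principle C on *the diplomats₂*.
*the twins₃*: the pronoun c-commands this R-expression → coindexation would violate Principle C on *the twins₃*.
*the athletes₄*: the pronoun c-commands this R-expression → coindexation would violate Principle C on *the athletes₄*.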